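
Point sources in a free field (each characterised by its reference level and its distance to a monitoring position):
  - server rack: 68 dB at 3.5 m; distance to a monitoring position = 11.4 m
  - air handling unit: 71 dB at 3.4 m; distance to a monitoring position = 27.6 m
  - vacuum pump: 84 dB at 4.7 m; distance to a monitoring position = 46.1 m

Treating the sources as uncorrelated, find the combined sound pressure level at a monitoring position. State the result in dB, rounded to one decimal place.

65.3 dB

Propagate each source to the receiver with L = L_ref − 20·log₁₀(r/r_ref), then add intensities.
server rack: 68 − 20·log₁₀(11.4/3.5) = 68 − 10.26 = 57.74 dB.
air handling unit: 71 − 20·log₁₀(27.6/3.4) = 71 − 18.19 = 52.81 dB.
vacuum pump: 84 − 20·log₁₀(46.1/4.7) = 84 − 19.83 = 64.17 dB.
Σ 10^(L/10) = 3.397e+06 → L_total = 10·log₁₀(3.397e+06) = 65.31 dB.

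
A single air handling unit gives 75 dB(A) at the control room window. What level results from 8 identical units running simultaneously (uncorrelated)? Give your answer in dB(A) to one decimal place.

N identical incoherent sources raise the level by 10·log₁₀ N.
L_total = 75 + 10·log₁₀(8) = 75 + 9.031 = 84.03 dB(A).

84.0 dB(A)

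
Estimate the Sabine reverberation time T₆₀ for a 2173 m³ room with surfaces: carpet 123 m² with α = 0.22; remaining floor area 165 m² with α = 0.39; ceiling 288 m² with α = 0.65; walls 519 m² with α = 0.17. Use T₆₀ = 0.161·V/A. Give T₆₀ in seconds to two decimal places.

0.95 s

Summing Sᵢαᵢ: 123·0.22 + 165·0.39 + 288·0.65 + 519·0.17 = 366.84 m².
T₆₀ = 0.161 × 2173 / 366.84 = 0.954 s.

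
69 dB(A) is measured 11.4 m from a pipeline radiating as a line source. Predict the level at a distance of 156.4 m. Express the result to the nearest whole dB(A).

58 dB(A)

For a line source, L₂ = L₁ − 10·log₁₀(r₂/r₁).
L₂ = 69 − 10·log₁₀(156.4/11.4) = 69 − 11.373 = 57.63 dB(A).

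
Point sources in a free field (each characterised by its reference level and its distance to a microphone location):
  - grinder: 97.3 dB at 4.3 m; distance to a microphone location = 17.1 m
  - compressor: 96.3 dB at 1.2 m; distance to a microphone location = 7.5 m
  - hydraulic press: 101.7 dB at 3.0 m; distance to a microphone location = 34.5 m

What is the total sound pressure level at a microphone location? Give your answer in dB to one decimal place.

87.5 dB

Propagate each source to the receiver with L = L_ref − 20·log₁₀(r/r_ref), then add intensities.
grinder: 97.3 − 20·log₁₀(17.1/4.3) = 97.3 − 11.99 = 85.31 dB.
compressor: 96.3 − 20·log₁₀(7.5/1.2) = 96.3 − 15.92 = 80.38 dB.
hydraulic press: 101.7 − 20·log₁₀(34.5/3.0) = 101.7 − 21.21 = 80.49 dB.
Σ 10^(L/10) = 5.606e+08 → L_total = 10·log₁₀(5.606e+08) = 87.49 dB.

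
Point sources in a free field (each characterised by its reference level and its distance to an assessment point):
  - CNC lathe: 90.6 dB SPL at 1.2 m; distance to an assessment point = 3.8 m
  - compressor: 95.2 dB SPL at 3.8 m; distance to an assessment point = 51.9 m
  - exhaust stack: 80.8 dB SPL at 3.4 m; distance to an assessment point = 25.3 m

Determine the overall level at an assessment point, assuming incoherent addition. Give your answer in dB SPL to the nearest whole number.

Propagate each source to the receiver with L = L_ref − 20·log₁₀(r/r_ref), then add intensities.
CNC lathe: 90.6 − 20·log₁₀(3.8/1.2) = 90.6 − 10.01 = 80.59 dB SPL.
compressor: 95.2 − 20·log₁₀(51.9/3.8) = 95.2 − 22.71 = 72.49 dB SPL.
exhaust stack: 80.8 − 20·log₁₀(25.3/3.4) = 80.8 − 17.43 = 63.37 dB SPL.
Σ 10^(L/10) = 1.344e+08 → L_total = 10·log₁₀(1.344e+08) = 81.28 dB SPL.

81 dB SPL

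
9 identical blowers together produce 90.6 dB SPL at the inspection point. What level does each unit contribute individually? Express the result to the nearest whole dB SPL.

81 dB SPL

9 equal contributions raise the level by 10·log₁₀ 9 = 9.542 dB, so each unit alone gives 90.6 − 9.542.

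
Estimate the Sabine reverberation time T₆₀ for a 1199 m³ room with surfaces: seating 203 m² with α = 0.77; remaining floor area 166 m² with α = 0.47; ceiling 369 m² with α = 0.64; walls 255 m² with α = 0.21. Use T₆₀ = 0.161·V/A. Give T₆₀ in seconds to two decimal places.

0.37 s

Total absorption A = 203·0.77 + 166·0.47 + 369·0.64 + 255·0.21 = 524.04 m² sabins.
T₆₀ = 0.161 × 1199 / 524.04 = 0.368 s.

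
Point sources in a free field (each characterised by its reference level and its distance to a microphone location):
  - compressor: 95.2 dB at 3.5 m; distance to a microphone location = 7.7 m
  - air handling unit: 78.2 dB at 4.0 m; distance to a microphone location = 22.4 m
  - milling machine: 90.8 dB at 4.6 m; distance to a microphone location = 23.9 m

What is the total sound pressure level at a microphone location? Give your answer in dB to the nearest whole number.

First find each source's level at the receiver (point-source: −20·log₁₀(r/r_ref)), then combine on an intensity basis.
compressor: 95.2 − 20·log₁₀(7.7/3.5) = 95.2 − 6.85 = 88.35 dB.
air handling unit: 78.2 − 20·log₁₀(22.4/4.0) = 78.2 − 14.96 = 63.24 dB.
milling machine: 90.8 − 20·log₁₀(23.9/4.6) = 90.8 − 14.31 = 76.49 dB.
Σ 10^(L/10) = 7.308e+08 → L_total = 10·log₁₀(7.308e+08) = 88.64 dB.

89 dB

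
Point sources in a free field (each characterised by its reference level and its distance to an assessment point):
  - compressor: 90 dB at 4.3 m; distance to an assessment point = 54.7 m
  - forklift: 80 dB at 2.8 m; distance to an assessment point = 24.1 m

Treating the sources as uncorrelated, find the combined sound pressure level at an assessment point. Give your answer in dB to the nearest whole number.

69 dB

Propagate each source to the receiver with L = L_ref − 20·log₁₀(r/r_ref), then add intensities.
compressor: 90 − 20·log₁₀(54.7/4.3) = 90 − 22.09 = 67.91 dB.
forklift: 80 − 20·log₁₀(24.1/2.8) = 80 − 18.70 = 61.30 dB.
Σ 10^(L/10) = 7.529e+06 → L_total = 10·log₁₀(7.529e+06) = 68.77 dB.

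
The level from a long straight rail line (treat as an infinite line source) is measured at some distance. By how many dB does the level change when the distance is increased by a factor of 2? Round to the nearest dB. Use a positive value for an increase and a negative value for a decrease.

With cylindrical spreading the level changes by −10·log₁₀(r₂/r₁).
ΔL = −10·log₁₀(2) = -3.01 dB.

-3 dB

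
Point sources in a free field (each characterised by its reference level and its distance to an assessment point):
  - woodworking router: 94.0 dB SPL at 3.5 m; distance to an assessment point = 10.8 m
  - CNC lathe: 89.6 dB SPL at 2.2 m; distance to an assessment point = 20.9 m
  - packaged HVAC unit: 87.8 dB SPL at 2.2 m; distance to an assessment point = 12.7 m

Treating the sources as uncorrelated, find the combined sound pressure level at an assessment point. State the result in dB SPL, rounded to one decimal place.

84.7 dB SPL

Propagate each source to the receiver with L = L_ref − 20·log₁₀(r/r_ref), then add intensities.
woodworking router: 94.0 − 20·log₁₀(10.8/3.5) = 94.0 − 9.79 = 84.21 dB SPL.
CNC lathe: 89.6 − 20·log₁₀(20.9/2.2) = 89.6 − 19.55 = 70.05 dB SPL.
packaged HVAC unit: 87.8 − 20·log₁₀(12.7/2.2) = 87.8 − 15.23 = 72.57 dB SPL.
Σ 10^(L/10) = 2.920e+08 → L_total = 10·log₁₀(2.920e+08) = 84.65 dB SPL.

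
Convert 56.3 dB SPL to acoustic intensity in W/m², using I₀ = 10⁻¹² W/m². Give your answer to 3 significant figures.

I/I₀ = 10^(56.3/10) = 4.266e+05, so I = 4.266e+05 × 10⁻¹² W/m².

4.27e-07 W/m²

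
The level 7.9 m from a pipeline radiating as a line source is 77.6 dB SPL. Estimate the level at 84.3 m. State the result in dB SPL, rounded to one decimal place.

Cylindrical spreading from a line source gives a 10·log₁₀(r₂/r₁) drop.
L₂ = 77.6 − 10·log₁₀(84.3/7.9) = 77.6 − 10.282 = 67.32 dB SPL.

67.3 dB SPL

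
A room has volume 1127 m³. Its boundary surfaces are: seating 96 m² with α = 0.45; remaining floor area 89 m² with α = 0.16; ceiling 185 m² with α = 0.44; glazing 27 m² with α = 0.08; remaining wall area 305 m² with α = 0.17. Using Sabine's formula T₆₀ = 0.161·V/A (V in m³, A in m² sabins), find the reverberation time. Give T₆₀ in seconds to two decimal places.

0.94 s

Total absorption A = 96·0.45 + 89·0.16 + 185·0.44 + 27·0.08 + 305·0.17 = 192.85 m² sabins.
T₆₀ = 0.161 × 1127 / 192.85 = 0.941 s.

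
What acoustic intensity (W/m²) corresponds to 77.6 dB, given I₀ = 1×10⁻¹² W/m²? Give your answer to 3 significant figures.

5.75e-05 W/m²

I/I₀ = 10^(77.6/10) = 5.754e+07, so I = 5.754e+07 × 10⁻¹² W/m².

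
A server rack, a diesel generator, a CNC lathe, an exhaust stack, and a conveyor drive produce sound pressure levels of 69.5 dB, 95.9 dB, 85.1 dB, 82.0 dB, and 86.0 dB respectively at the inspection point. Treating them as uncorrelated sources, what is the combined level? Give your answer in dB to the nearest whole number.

97 dB

Incoherent sources combine by intensity addition: L_total = 10·log₁₀(Σ 10^(L_i/10)).
Σ 10^(L/10) = 10^(69.5/10) + 10^(95.9/10) + 10^(85.1/10) + 10^(82.0/10) + 10^(86.0/10) = 4.780e+09.
L_total = 10·log₁₀(4.780e+09) = 96.79 dB.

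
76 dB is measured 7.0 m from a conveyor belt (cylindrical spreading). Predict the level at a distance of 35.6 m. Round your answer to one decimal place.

68.9 dB

For a line source, L₂ = L₁ − 10·log₁₀(r₂/r₁).
L₂ = 76 − 10·log₁₀(35.6/7.0) = 76 − 7.064 = 68.94 dB.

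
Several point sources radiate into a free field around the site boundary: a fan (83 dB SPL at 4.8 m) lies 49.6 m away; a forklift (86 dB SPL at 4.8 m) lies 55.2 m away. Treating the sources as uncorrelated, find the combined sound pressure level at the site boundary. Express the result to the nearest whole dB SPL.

Apply inverse-square spreading to bring every level to the receiver, then sum 10^(L/10).
fan: 83 − 20·log₁₀(49.6/4.8) = 83 − 20.28 = 62.72 dB SPL.
forklift: 86 − 20·log₁₀(55.2/4.8) = 86 − 21.21 = 64.79 dB SPL.
Σ 10^(L/10) = 4.879e+06 → L_total = 10·log₁₀(4.879e+06) = 66.88 dB SPL.

67 dB SPL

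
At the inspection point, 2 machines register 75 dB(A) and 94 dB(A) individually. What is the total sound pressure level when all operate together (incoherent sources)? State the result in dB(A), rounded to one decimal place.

For uncorrelated sources the intensities add, so convert each level to linear form, sum, and take 10·log₁₀ of the total.
Σ 10^(L/10) = 10^(75/10) + 10^(94/10) = 2.544e+09.
L_total = 10·log₁₀(2.544e+09) = 94.05 dB(A).

94.1 dB(A)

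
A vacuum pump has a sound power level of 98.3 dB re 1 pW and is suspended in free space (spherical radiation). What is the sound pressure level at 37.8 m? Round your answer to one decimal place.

The power spreads over a sphere of area 4π·r², so L_p = L_w − 10·log₁₀(4π·r²).
4π·r² = 1.796e+04 m², 10·log₁₀ of that is 42.542 dB.
L_p = 98.3 − 42.542 = 55.76 dB.

55.8 dB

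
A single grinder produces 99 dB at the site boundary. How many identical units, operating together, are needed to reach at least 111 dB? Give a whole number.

16

The shortfall is 111 − 99 = 12.0 dB, and N units add 10·log₁₀ N, so need 10·log₁₀ N ≥ 12.0.
N ≥ 10^(12.0/10) = 15.849, so N = 16.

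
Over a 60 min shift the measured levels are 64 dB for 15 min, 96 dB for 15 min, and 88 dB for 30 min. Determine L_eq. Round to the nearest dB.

Weight each interval's intensity by its duration and average over T = 60 min:
Σ tᵢ·10^(Lᵢ/10) = 15·10^(64/10) + 15·10^(96/10) + 30·10^(88/10) = 7.868e+10.
L_eq = 10·log₁₀(7.868e+10/60) = 91.18 dB.

91 dB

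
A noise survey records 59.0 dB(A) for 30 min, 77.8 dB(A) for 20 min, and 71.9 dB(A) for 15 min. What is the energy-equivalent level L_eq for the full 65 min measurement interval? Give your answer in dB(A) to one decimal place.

L_eq = 10·log₁₀[(1/T)·Σ tᵢ·10^(Lᵢ/10)] with T = 65 min.
Σ tᵢ·10^(Lᵢ/10) = 30·10^(59.0/10) + 20·10^(77.8/10) + 15·10^(71.9/10) = 1.461e+09.
L_eq = 10·log₁₀(1.461e+09/65) = 73.52 dB(A).

73.5 dB(A)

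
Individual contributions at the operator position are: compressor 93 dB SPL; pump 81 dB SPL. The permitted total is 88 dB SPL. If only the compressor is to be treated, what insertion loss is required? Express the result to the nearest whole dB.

6 dB

Fixed contribution from the other source: Σ 10^(L/10) = 10^(81/10) = 1.259e+08 (81.00 dB SPL).
The limit corresponds to 10^(88/10) = 6.310e+08; subtracting the fixed part leaves 5.051e+08 for the compressor, i.e. 87.03 dB SPL.
Required insertion loss = 93 − 87.03 = 5.97 dB.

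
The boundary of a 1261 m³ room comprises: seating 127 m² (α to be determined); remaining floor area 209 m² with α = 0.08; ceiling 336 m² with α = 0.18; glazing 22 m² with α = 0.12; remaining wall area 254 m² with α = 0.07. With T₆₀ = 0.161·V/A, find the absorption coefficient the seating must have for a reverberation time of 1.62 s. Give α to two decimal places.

A = 0.161·V/T₆₀ = 0.161·1261/1.62 = 125.32 m² sabins.
Absorption from the other surfaces = 209·0.08 + 336·0.18 + 22·0.12 + 254·0.07 = 97.62 m², so the seating must supply 27.70 m² over 127 m².
α = 27.70/127 = 0.218.

0.22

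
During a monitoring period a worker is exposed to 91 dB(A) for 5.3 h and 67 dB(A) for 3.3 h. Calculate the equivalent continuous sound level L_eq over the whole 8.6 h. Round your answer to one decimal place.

The energy average is taken in the linear domain: L_eq = 10·log₁₀[(Σ tᵢ·10^(Lᵢ/10))/T], T = 8.6 h.
Σ tᵢ·10^(Lᵢ/10) = 5.3·10^(91/10) + 3.3·10^(67/10) = 6.689e+09.
L_eq = 10·log₁₀(6.689e+09/8.6) = 88.91 dB(A).

88.9 dB(A)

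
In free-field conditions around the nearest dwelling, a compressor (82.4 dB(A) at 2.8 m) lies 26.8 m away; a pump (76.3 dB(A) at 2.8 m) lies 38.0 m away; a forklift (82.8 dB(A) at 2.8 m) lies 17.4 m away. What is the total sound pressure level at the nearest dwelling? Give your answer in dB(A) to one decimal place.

68.5 dB(A)

First find each source's level at the receiver (point-source: −20·log₁₀(r/r_ref)), then combine on an intensity basis.
compressor: 82.4 − 20·log₁₀(26.8/2.8) = 82.4 − 19.62 = 62.78 dB(A).
pump: 76.3 − 20·log₁₀(38.0/2.8) = 76.3 − 22.65 = 53.65 dB(A).
forklift: 82.8 − 20·log₁₀(17.4/2.8) = 82.8 − 15.87 = 66.93 dB(A).
Σ 10^(L/10) = 7.063e+06 → L_total = 10·log₁₀(7.063e+06) = 68.49 dB(A).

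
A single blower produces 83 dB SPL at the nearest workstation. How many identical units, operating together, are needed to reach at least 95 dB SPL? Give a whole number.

16

Need L₁ + 10·log₁₀ N ≥ 95, i.e. log₁₀ N ≥ 1.20.
N ≥ 10^(12.0/10) = 15.849, so N = 16.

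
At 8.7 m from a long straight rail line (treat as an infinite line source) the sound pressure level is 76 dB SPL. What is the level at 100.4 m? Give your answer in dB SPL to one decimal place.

65.4 dB SPL

Line-source attenuation: ΔL = 10·log₁₀(r₂/r₁) = 10·log₁₀(100.4/8.7) = 10.622 dB.
L₂ = 76 − 10·log₁₀(100.4/8.7) = 76 − 10.622 = 65.38 dB SPL.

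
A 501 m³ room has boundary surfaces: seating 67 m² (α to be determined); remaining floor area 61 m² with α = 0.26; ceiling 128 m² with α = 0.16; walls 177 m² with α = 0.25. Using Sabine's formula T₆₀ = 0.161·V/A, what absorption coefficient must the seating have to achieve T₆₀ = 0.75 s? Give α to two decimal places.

0.40

From T₆₀ = 0.161·V/A, the target T₆₀ = 0.75 s needs A = 0.161·501/0.75 = 107.55 m².
Absorption from the other surfaces = 61·0.26 + 128·0.16 + 177·0.25 = 80.59 m², so the seating must supply 26.96 m² over 67 m².
α = 26.96/67 = 0.402.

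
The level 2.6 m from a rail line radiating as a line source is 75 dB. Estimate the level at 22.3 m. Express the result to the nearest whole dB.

66 dB

Cylindrical spreading from a line source gives a 10·log₁₀(r₂/r₁) drop.
L₂ = 75 − 10·log₁₀(22.3/2.6) = 75 − 9.333 = 65.67 dB.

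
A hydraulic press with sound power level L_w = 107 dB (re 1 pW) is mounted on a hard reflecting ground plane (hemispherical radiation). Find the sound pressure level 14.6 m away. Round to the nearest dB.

76 dB

Free-field hemispherical radiation: L_p = L_w − 10·log₁₀(2π·r²), r = 14.6 m.
2π·r² = 1339 m², 10·log₁₀ of that is 31.269 dB.
L_p = 107 − 31.269 = 75.73 dB.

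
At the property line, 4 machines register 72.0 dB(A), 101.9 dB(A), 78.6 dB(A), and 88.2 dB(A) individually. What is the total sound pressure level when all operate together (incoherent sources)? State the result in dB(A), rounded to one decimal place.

For uncorrelated sources the intensities add, so convert each level to linear form, sum, and take 10·log₁₀ of the total.
Σ 10^(L/10) = 10^(72.0/10) + 10^(101.9/10) + 10^(78.6/10) + 10^(88.2/10) = 1.624e+10.
L_total = 10·log₁₀(1.624e+10) = 102.11 dB(A).

102.1 dB(A)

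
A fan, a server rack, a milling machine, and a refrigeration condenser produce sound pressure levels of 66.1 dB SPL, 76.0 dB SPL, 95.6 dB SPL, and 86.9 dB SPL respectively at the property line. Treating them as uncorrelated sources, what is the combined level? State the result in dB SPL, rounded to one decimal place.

96.2 dB SPL

For uncorrelated sources the intensities add, so convert each level to linear form, sum, and take 10·log₁₀ of the total.
Σ 10^(L/10) = 10^(66.1/10) + 10^(76.0/10) + 10^(95.6/10) + 10^(86.9/10) = 4.164e+09.
L_total = 10·log₁₀(4.164e+09) = 96.20 dB SPL.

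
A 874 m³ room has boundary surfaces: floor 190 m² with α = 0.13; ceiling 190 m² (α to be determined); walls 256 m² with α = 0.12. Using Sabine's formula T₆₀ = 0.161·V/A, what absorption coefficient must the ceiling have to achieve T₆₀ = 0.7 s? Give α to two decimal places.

0.77

From T₆₀ = 0.161·V/A, the target T₆₀ = 0.7 s needs A = 0.161·874/0.7 = 201.02 m².
Absorption from the other surfaces = 190·0.13 + 256·0.12 = 55.42 m², so the ceiling must supply 145.60 m² over 190 m².
α = 145.60/190 = 0.766.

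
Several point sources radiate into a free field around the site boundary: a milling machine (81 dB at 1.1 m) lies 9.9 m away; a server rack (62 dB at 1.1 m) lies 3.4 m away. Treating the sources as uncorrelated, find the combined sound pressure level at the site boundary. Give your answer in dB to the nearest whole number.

62 dB

Apply inverse-square spreading to bring every level to the receiver, then sum 10^(L/10).
milling machine: 81 − 20·log₁₀(9.9/1.1) = 81 − 19.08 = 61.92 dB.
server rack: 62 − 20·log₁₀(3.4/1.1) = 62 − 9.80 = 52.20 dB.
Σ 10^(L/10) = 1.720e+06 → L_total = 10·log₁₀(1.720e+06) = 62.36 dB.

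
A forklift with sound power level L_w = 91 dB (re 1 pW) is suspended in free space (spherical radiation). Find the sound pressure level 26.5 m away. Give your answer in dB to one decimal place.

Free-field spherical radiation: L_p = L_w − 10·log₁₀(4π·r²), r = 26.5 m.
4π·r² = 8825 m², 10·log₁₀ of that is 39.457 dB.
L_p = 91 − 39.457 = 51.54 dB.

51.5 dB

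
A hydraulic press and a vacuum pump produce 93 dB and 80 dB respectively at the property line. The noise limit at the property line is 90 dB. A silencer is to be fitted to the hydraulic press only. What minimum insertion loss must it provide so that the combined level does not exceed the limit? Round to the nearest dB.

The untreated sources together contribute 10^(80/10) = 1.000e+08, i.e. 80.00 dB.
The limit corresponds to 10^(90/10) = 1.000e+09; subtracting the fixed part leaves 9.000e+08 for the hydraulic press, i.e. 89.54 dB.
Required insertion loss = 93 − 89.54 = 3.46 dB.

3 dB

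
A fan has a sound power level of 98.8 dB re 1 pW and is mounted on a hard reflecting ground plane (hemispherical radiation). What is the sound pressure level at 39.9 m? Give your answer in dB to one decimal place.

L_p = L_w − 10·log₁₀(2π·r²) with r = 39.9 m.
2π·r² = 1e+04 m², 10·log₁₀ of that is 40.001 dB.
L_p = 98.8 − 40.001 = 58.80 dB.

58.8 dB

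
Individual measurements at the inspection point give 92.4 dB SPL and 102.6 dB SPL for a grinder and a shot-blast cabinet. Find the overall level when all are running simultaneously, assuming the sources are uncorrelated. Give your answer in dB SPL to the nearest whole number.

103 dB SPL

For uncorrelated sources the intensities add, so convert each level to linear form, sum, and take 10·log₁₀ of the total.
Σ 10^(L/10) = 10^(92.4/10) + 10^(102.6/10) = 1.993e+10.
L_total = 10·log₁₀(1.993e+10) = 103.00 dB SPL.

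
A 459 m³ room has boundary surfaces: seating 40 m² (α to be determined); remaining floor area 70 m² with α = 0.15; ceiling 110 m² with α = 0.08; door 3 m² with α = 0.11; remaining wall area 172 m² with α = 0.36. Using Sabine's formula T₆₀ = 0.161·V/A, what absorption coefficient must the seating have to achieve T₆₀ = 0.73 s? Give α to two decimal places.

0.49

A = 0.161·V/T₆₀ = 0.161·459/0.73 = 101.23 m² sabins.
Absorption from the other surfaces = 70·0.15 + 110·0.08 + 3·0.11 + 172·0.36 = 81.55 m², so the seating must supply 19.68 m² over 40 m².
α = 19.68/40 = 0.492.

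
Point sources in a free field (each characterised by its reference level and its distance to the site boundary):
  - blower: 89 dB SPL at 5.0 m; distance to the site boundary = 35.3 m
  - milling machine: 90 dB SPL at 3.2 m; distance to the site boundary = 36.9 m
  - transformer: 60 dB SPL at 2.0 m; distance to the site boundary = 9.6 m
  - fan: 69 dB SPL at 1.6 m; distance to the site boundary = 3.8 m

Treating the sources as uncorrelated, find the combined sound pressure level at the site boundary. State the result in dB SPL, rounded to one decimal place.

Propagate each source to the receiver with L = L_ref − 20·log₁₀(r/r_ref), then add intensities.
blower: 89 − 20·log₁₀(35.3/5.0) = 89 − 16.98 = 72.02 dB SPL.
milling machine: 90 − 20·log₁₀(36.9/3.2) = 90 − 21.24 = 68.76 dB SPL.
transformer: 60 − 20·log₁₀(9.6/2.0) = 60 − 13.62 = 46.38 dB SPL.
fan: 69 − 20·log₁₀(3.8/1.6) = 69 − 7.51 = 61.49 dB SPL.
Σ 10^(L/10) = 2.491e+07 → L_total = 10·log₁₀(2.491e+07) = 73.96 dB SPL.

74.0 dB SPL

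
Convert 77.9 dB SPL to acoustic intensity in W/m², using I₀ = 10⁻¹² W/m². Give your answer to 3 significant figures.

6.17e-05 W/m²

I/I₀ = 10^(77.9/10) = 6.166e+07, so I = 6.166e+07 × 10⁻¹² W/m².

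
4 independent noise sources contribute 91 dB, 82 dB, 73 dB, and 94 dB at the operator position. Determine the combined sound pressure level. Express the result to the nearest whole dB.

For uncorrelated sources the intensities add, so convert each level to linear form, sum, and take 10·log₁₀ of the total.
Σ 10^(L/10) = 10^(91/10) + 10^(82/10) + 10^(73/10) + 10^(94/10) = 3.949e+09.
L_total = 10·log₁₀(3.949e+09) = 95.97 dB.

96 dB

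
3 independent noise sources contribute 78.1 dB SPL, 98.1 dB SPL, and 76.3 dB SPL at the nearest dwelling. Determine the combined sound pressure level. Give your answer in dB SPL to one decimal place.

98.2 dB SPL

Incoherent sources combine by intensity addition: L_total = 10·log₁₀(Σ 10^(L_i/10)).
Σ 10^(L/10) = 10^(78.1/10) + 10^(98.1/10) + 10^(76.3/10) = 6.564e+09.
L_total = 10·log₁₀(6.564e+09) = 98.17 dB SPL.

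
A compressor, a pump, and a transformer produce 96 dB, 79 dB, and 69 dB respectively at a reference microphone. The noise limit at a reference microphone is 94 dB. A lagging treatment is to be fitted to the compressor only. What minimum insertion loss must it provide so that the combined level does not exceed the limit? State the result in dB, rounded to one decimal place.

2.2 dB

The untreated sources together contribute 10^(79/10) + 10^(69/10) = 8.738e+07, i.e. 79.41 dB.
To meet 94 dB overall, the treated compressor may contribute at most 10^(94/10) − 8.738e+07 = 2.425e+09, i.e. 93.85 dB.
Required insertion loss = 96 − 93.85 = 2.15 dB.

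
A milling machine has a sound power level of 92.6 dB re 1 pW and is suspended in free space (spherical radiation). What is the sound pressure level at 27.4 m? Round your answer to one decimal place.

52.9 dB

L_p = L_w − 10·log₁₀(4π·r²) with r = 27.4 m.
4π·r² = 9434 m², 10·log₁₀ of that is 39.747 dB.
L_p = 92.6 − 39.747 = 52.85 dB.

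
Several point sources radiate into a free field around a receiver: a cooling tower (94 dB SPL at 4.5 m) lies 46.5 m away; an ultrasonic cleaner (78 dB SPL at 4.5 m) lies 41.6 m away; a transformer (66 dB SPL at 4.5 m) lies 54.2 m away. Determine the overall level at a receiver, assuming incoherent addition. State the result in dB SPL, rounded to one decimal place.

First find each source's level at the receiver (point-source: −20·log₁₀(r/r_ref)), then combine on an intensity basis.
cooling tower: 94 − 20·log₁₀(46.5/4.5) = 94 − 20.28 = 73.72 dB SPL.
ultrasonic cleaner: 78 − 20·log₁₀(41.6/4.5) = 78 − 19.32 = 58.68 dB SPL.
transformer: 66 − 20·log₁₀(54.2/4.5) = 66 − 21.62 = 44.38 dB SPL.
Σ 10^(L/10) = 2.429e+07 → L_total = 10·log₁₀(2.429e+07) = 73.85 dB SPL.

73.9 dB SPL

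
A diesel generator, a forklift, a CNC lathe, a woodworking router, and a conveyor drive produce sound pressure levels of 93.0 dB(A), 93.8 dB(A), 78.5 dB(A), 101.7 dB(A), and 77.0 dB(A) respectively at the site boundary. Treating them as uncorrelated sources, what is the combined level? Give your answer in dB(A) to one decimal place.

102.9 dB(A)

Incoherent sources combine by intensity addition: L_total = 10·log₁₀(Σ 10^(L_i/10)).
Σ 10^(L/10) = 10^(93.0/10) + 10^(93.8/10) + 10^(78.5/10) + 10^(101.7/10) + 10^(77.0/10) = 1.931e+10.
L_total = 10·log₁₀(1.931e+10) = 102.86 dB(A).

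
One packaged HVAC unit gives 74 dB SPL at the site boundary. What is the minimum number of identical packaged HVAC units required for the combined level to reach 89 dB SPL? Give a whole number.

32

Need L₁ + 10·log₁₀ N ≥ 89, i.e. log₁₀ N ≥ 1.50.
N ≥ 10^(15.0/10) = 31.623, so N = 32.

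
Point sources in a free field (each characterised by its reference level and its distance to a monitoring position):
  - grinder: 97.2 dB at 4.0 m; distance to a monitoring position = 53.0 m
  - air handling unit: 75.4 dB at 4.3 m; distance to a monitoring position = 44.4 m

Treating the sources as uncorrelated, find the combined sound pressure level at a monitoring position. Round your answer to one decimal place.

Apply inverse-square spreading to bring every level to the receiver, then sum 10^(L/10).
grinder: 97.2 − 20·log₁₀(53.0/4.0) = 97.2 − 22.44 = 74.76 dB.
air handling unit: 75.4 − 20·log₁₀(44.4/4.3) = 75.4 − 20.28 = 55.12 dB.
Σ 10^(L/10) = 3.022e+07 → L_total = 10·log₁₀(3.022e+07) = 74.80 dB.

74.8 dB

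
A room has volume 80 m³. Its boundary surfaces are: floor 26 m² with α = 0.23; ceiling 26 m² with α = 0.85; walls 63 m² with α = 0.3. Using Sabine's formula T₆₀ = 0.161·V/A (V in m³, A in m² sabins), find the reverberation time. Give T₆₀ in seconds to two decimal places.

Summing Sᵢαᵢ: 26·0.23 + 26·0.85 + 63·0.3 = 46.98 m².
T₆₀ = 0.161 × 80 / 46.98 = 0.274 s.

0.27 s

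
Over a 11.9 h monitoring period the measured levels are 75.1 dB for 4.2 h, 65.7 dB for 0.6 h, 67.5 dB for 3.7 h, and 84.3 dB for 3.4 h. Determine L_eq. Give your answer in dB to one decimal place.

79.6 dB

Weight each interval's intensity by its duration and average over T = 11.9 h:
Σ tᵢ·10^(Lᵢ/10) = 4.2·10^(75.1/10) + 0.6·10^(65.7/10) + 3.7·10^(67.5/10) + 3.4·10^(84.3/10) = 1.074e+09.
L_eq = 10·log₁₀(1.074e+09/11.9) = 79.55 dB.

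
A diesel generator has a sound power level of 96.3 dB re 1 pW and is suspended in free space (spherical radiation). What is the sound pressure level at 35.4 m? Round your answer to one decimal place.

54.3 dB

Free-field spherical radiation: L_p = L_w − 10·log₁₀(4π·r²), r = 35.4 m.
4π·r² = 1.575e+04 m², 10·log₁₀ of that is 41.972 dB.
L_p = 96.3 − 41.972 = 54.33 dB.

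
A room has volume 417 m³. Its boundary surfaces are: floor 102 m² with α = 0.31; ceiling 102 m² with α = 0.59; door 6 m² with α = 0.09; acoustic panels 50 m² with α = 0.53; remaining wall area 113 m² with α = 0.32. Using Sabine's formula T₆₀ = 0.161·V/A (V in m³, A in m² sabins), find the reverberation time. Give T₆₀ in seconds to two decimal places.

0.43 s

Total absorption A = 102·0.31 + 102·0.59 + 6·0.09 + 50·0.53 + 113·0.32 = 155.00 m² sabins.
T₆₀ = 0.161·V/A = 0.161·417/155.00 = 0.433 s.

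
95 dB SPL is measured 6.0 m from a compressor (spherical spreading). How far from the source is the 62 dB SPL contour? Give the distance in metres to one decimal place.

268.0 m

Point-source spreading drops the level by 20·log₁₀(r₂/r₁); inverting, r₂/r₁ = 10^(ΔL/20).
r₂ = 6.0·10^((95−62)/20) = 6.0·10^(33.0/20) = 268.01 m.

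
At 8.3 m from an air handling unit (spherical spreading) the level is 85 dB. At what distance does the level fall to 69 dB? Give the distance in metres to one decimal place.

The 16.0 dB drop corresponds to a distance ratio of 10^(16.0/20) for a point source.
r₂ = 8.3·10^((85−69)/20) = 8.3·10^(16.0/20) = 52.37 m.

52.4 m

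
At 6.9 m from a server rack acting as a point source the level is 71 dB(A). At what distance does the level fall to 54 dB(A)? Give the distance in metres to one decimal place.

48.8 m

For a point source L₁ − L₂ = 20·log₁₀(r₂/r₁), so r₂ = r₁·10^((L₁−L₂)/20).
r₂ = 6.9·10^((71−54)/20) = 6.9·10^(17.0/20) = 48.85 m.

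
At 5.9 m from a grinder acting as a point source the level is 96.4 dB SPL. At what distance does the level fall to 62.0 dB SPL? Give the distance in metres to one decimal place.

Point-source spreading drops the level by 20·log₁₀(r₂/r₁); inverting, r₂/r₁ = 10^(ΔL/20).
r₂ = 5.9·10^((96.4−62.0)/20) = 5.9·10^(34.4/20) = 309.64 m.

309.6 m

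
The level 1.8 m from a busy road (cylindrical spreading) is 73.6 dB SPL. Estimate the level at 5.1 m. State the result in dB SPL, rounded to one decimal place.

69.1 dB SPL

Line-source attenuation: ΔL = 10·log₁₀(r₂/r₁) = 10·log₁₀(5.1/1.8) = 4.523 dB.
L₂ = 73.6 − 10·log₁₀(5.1/1.8) = 73.6 − 4.523 = 69.08 dB SPL.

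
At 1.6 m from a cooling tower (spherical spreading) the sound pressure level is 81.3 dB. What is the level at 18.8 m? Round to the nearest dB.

60 dB

Spherical spreading from a point source gives a 20·log₁₀(r₂/r₁) drop.
L₂ = 81.3 − 20·log₁₀(18.8/1.6) = 81.3 − 21.401 = 59.90 dB.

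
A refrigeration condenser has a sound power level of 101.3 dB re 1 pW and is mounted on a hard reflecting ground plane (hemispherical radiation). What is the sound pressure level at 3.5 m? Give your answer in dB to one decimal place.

82.4 dB

L_p = L_w − 10·log₁₀(2π·r²) with r = 3.5 m.
2π·r² = 76.97 m², 10·log₁₀ of that is 18.863 dB.
L_p = 101.3 − 18.863 = 82.44 dB.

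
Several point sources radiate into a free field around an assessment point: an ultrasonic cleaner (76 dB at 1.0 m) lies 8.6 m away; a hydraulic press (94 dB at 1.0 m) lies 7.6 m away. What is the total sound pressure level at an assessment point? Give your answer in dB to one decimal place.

76.4 dB

Apply inverse-square spreading to bring every level to the receiver, then sum 10^(L/10).
ultrasonic cleaner: 76 − 20·log₁₀(8.6/1.0) = 76 − 18.69 = 57.31 dB.
hydraulic press: 94 − 20·log₁₀(7.6/1.0) = 94 − 17.62 = 76.38 dB.
Σ 10^(L/10) = 4.403e+07 → L_total = 10·log₁₀(4.403e+07) = 76.44 dB.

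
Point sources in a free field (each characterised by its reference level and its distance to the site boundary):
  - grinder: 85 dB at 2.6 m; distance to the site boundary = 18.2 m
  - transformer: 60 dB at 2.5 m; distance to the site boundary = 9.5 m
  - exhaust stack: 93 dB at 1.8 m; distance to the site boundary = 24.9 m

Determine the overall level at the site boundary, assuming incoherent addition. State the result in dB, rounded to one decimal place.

First find each source's level at the receiver (point-source: −20·log₁₀(r/r_ref)), then combine on an intensity basis.
grinder: 85 − 20·log₁₀(18.2/2.6) = 85 − 16.90 = 68.10 dB.
transformer: 60 − 20·log₁₀(9.5/2.5) = 60 − 11.60 = 48.40 dB.
exhaust stack: 93 − 20·log₁₀(24.9/1.8) = 93 − 22.82 = 70.18 dB.
Σ 10^(L/10) = 1.695e+07 → L_total = 10·log₁₀(1.695e+07) = 72.29 dB.

72.3 dB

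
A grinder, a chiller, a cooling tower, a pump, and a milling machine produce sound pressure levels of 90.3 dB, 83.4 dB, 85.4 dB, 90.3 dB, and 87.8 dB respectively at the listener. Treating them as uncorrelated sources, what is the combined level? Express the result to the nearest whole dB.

95 dB

For uncorrelated sources the intensities add, so convert each level to linear form, sum, and take 10·log₁₀ of the total.
Σ 10^(L/10) = 10^(90.3/10) + 10^(83.4/10) + 10^(85.4/10) + 10^(90.3/10) + 10^(87.8/10) = 3.311e+09.
L_total = 10·log₁₀(3.311e+09) = 95.20 dB.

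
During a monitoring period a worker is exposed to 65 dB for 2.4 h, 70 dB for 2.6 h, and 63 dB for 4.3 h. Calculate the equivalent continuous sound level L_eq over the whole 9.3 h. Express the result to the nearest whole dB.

67 dB

L_eq = 10·log₁₀[(1/T)·Σ tᵢ·10^(Lᵢ/10)] with T = 9.3 h.
Σ tᵢ·10^(Lᵢ/10) = 2.4·10^(65/10) + 2.6·10^(70/10) + 4.3·10^(63/10) = 4.217e+07.
L_eq = 10·log₁₀(4.217e+07/9.3) = 66.57 dB.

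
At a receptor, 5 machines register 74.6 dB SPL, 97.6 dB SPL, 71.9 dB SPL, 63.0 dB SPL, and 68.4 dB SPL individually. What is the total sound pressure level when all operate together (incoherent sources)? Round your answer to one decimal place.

97.6 dB SPL

For uncorrelated sources the intensities add, so convert each level to linear form, sum, and take 10·log₁₀ of the total.
Σ 10^(L/10) = 10^(74.6/10) + 10^(97.6/10) + 10^(71.9/10) + 10^(63.0/10) + 10^(68.4/10) = 5.808e+09.
L_total = 10·log₁₀(5.808e+09) = 97.64 dB SPL.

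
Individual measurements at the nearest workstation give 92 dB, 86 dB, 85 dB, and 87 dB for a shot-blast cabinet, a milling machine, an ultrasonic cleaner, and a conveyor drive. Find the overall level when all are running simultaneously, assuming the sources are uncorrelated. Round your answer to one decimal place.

For uncorrelated sources the intensities add, so convert each level to linear form, sum, and take 10·log₁₀ of the total.
Σ 10^(L/10) = 10^(92/10) + 10^(86/10) + 10^(85/10) + 10^(87/10) = 2.800e+09.
L_total = 10·log₁₀(2.800e+09) = 94.47 dB.

94.5 dB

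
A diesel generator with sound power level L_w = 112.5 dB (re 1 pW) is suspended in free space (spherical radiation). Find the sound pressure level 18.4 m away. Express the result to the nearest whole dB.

76 dB

The power spreads over a sphere of area 4π·r², so L_p = L_w − 10·log₁₀(4π·r²).
4π·r² = 4254 m², 10·log₁₀ of that is 36.288 dB.
L_p = 112.5 − 36.288 = 76.21 dB.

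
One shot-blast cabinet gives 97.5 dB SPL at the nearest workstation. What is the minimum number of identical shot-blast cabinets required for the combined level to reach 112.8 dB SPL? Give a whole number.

The shortfall is 112.8 − 97.5 = 15.3 dB, and N units add 10·log₁₀ N, so need 10·log₁₀ N ≥ 15.3.
N ≥ 10^(15.3/10) = 33.884, so N = 34.

34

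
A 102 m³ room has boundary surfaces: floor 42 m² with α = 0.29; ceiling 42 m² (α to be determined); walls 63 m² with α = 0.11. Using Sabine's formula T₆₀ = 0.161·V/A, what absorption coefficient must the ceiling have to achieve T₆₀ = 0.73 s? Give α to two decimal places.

0.08

From T₆₀ = 0.161·V/A, the target T₆₀ = 0.73 s needs A = 0.161·102/0.73 = 22.50 m².
Absorption from the other surfaces = 42·0.29 + 63·0.11 = 19.11 m², so the ceiling must supply 3.39 m² over 42 m².
α = 3.39/42 = 0.081.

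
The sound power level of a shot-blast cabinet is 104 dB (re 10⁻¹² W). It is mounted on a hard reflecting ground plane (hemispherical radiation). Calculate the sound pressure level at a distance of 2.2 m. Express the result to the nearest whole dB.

89 dB

Free-field hemispherical radiation: L_p = L_w − 10·log₁₀(2π·r²), r = 2.2 m.
2π·r² = 30.41 m², 10·log₁₀ of that is 14.830 dB.
L_p = 104 − 14.830 = 89.17 dB.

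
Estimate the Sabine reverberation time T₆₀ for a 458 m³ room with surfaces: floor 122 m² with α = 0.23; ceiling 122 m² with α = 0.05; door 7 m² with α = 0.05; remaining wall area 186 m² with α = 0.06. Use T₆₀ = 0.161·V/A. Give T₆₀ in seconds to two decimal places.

1.61 s

A = Σ Sᵢαᵢ = 122·0.23 + 122·0.05 + 7·0.05 + 186·0.06 = 45.67 m².
T₆₀ = 0.161·V/A = 0.161·458/45.67 = 1.615 s.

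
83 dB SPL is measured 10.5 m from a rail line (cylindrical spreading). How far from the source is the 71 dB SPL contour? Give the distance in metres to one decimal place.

For a line source L₁ − L₂ = 10·log₁₀(r₂/r₁), so r₂ = r₁·10^((L₁−L₂)/10).
r₂ = 10.5·10^((83−71)/10) = 10.5·10^(12.0/10) = 166.41 m.

166.4 m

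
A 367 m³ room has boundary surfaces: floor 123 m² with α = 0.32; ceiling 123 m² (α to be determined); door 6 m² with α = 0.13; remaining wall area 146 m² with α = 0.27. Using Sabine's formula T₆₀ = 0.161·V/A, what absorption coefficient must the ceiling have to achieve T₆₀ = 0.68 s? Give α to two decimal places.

0.06

A = 0.161·V/T₆₀ = 0.161·367/0.68 = 86.89 m² sabins.
Absorption from the other surfaces = 123·0.32 + 6·0.13 + 146·0.27 = 79.56 m², so the ceiling must supply 7.33 m² over 123 m².
α = 7.33/123 = 0.060.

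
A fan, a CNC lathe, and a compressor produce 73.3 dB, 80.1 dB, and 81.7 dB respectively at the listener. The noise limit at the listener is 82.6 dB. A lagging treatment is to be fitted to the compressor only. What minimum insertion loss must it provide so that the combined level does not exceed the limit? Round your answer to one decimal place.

Everything except the compressor sums to 10^(73.3/10) + 10^(80.1/10) = 1.237e+08 in linear terms, 80.92 dB.
To meet 82.6 dB overall, the treated compressor may contribute at most 10^(82.6/10) − 1.237e+08 = 5.826e+07, i.e. 77.65 dB.
So the compressor must be reduced from 81.7 to 77.65 dB: IL = 4.05 dB.

4.0 dB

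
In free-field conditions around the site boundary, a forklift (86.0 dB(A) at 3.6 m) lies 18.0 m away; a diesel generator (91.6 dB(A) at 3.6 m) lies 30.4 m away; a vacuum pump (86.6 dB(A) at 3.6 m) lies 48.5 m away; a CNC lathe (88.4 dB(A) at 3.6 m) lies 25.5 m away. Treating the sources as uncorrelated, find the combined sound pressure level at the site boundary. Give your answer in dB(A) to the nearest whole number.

Propagate each source to the receiver with L = L_ref − 20·log₁₀(r/r_ref), then add intensities.
forklift: 86.0 − 20·log₁₀(18.0/3.6) = 86.0 − 13.98 = 72.02 dB(A).
diesel generator: 91.6 − 20·log₁₀(30.4/3.6) = 91.6 − 18.53 = 73.07 dB(A).
vacuum pump: 86.6 − 20·log₁₀(48.5/3.6) = 86.6 − 22.59 = 64.01 dB(A).
CNC lathe: 88.4 − 20·log₁₀(25.5/3.6) = 88.4 − 17.00 = 71.40 dB(A).
Σ 10^(L/10) = 5.250e+07 → L_total = 10·log₁₀(5.250e+07) = 77.20 dB(A).

77 dB(A)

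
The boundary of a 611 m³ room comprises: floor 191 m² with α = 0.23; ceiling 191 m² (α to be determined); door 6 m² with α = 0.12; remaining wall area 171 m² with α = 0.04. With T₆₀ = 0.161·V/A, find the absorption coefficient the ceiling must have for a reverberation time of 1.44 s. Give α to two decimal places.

From T₆₀ = 0.161·V/A, the target T₆₀ = 1.44 s needs A = 0.161·611/1.44 = 68.31 m².
Absorption from the other surfaces = 191·0.23 + 6·0.12 + 171·0.04 = 51.49 m², so the ceiling must supply 16.82 m² over 191 m².
α = 16.82/191 = 0.088.

0.09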